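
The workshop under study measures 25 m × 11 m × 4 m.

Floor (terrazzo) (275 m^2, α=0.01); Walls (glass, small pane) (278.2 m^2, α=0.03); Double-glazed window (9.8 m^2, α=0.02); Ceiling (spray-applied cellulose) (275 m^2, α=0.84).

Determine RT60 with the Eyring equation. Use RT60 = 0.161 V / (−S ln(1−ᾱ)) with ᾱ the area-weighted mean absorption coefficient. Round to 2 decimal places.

0.62 s

S = Σ Sᵢ = 838.0 m^2.
Absorption A = 275×0.01 + 278.2×0.03 + 9.8×0.02 + 275×0.84 = 242.292 sabins.
ᾱ = 242.292 / 838.0 = 0.2891.
−S·ln(1−ᾱ) = −838.0 × ln(1 − 0.2891) = 285.945.
V = 25 × 11 × 4 = 1100 m³.
RT60 = 0.161 × 1100 / 285.945 = 0.62 s.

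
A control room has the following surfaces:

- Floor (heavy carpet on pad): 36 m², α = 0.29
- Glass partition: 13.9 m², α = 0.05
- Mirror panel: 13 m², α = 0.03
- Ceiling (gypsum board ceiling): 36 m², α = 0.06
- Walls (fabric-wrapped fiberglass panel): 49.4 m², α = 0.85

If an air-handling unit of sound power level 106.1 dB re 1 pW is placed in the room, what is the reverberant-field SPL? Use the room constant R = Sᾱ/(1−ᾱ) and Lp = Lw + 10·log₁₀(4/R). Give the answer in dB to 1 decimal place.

Σ(Sᵢαᵢ) = 36×0.29 + 13.9×0.05 + 13×0.03 + 36×0.06 + 49.4×0.85 = 55.675; total area S = 148.3 m².
ᾱ = 55.675/148.3 = 0.3754; R = Sᾱ/(1−ᾱ) = 55.675/(1−0.3754) = 89.137 m².
Lp = 106.1 + 10·log₁₀(4/89.137) = 106.1 + (-13.48) = 92.6 dB.

92.6 dB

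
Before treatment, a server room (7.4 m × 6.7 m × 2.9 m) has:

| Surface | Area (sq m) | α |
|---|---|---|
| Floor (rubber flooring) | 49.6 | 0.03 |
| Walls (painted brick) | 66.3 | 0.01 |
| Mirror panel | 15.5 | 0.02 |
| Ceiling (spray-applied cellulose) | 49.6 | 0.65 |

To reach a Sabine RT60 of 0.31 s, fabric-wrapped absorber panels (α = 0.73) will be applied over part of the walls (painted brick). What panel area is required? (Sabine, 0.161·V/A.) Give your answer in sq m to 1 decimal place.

A₁ = Σ Sᵢαᵢ = 49.6*0.03 + 66.3*0.01 + 15.5*0.02 + 49.6*0.65 = 34.701 sabins.
Required A₂ = 0.161·143.782/0.31 = 74.674 sabins.
Absorption to add: 74.674 − 34.701 = 39.973 sabins.
Each sq m of panel replacing the walls (painted brick) adds (0.73 − 0.01) = 0.72 sabins.
Area = ΔA/Δα = 39.973/0.72 = 55.5 sq m.

55.5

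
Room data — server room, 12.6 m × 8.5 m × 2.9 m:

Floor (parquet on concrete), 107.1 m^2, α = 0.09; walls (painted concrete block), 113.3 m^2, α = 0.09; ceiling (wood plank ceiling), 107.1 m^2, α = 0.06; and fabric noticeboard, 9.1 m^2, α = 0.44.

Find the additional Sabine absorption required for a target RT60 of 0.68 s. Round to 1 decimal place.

A₁ = Σ Sᵢαᵢ = 107.1*0.09 + 113.3*0.09 + 107.1*0.06 + 9.1*0.44 = 30.266 sabins.
Target A₂ = 0.161·310.59/0.68 = 73.537 sabins (V = 310.59 m³).
ΔA = A₂ − A₁ = 73.537 − 30.266 = 43.3 sabins.

43.3 sabins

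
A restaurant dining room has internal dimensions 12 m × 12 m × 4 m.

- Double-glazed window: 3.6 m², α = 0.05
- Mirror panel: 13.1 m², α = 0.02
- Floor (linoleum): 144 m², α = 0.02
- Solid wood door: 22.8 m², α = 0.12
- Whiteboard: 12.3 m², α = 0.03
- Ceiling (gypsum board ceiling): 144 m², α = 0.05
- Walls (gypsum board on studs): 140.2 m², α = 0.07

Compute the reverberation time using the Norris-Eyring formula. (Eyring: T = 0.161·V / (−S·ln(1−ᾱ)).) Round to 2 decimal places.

Total surface area S = 3.6 + 13.1 + 144 + 22.8 + 12.3 + 144 + 140.2 = 480.0 m².
Σ(Sᵢαᵢ) = 3.6×0.05 + 13.1×0.02 + 144×0.02 + 22.8×0.12 + 12.3×0.03 + 144×0.05 + 140.2×0.07 = 23.441.
ᾱ = 23.441 / 480.0 = 0.0488.
−S·ln(1−ᾱ) = −480.0 × ln(1 − 0.0488) = 24.015.
V = 12 × 12 × 4 = 576 m³.
RT60 = 0.161 × 576 / 24.015 = 3.86 s.

3.86 s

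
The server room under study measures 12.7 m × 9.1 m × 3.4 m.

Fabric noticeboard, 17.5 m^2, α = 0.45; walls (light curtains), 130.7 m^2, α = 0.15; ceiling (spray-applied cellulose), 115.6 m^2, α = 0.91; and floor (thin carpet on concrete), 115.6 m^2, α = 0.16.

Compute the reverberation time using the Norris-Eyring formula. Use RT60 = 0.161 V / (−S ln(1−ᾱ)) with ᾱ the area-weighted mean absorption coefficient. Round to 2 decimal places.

0.33 seconds

Total surface area S = 17.5 + 130.7 + 115.6 + 115.6 = 379.4 m^2.
Absorption A = 17.5·0.45 + 130.7·0.15 + 115.6·0.91 + 115.6·0.16 = 151.172 sabins.
ᾱ = 151.172 / 379.4 = 0.3985.
−S·ln(1−ᾱ) = −379.4 × ln(1 − 0.3985) = 192.860.
V = 12.7 × 9.1 × 3.4 = 392.938 m³.
RT60 = 0.161 × 392.938 / 192.860 = 0.33 s.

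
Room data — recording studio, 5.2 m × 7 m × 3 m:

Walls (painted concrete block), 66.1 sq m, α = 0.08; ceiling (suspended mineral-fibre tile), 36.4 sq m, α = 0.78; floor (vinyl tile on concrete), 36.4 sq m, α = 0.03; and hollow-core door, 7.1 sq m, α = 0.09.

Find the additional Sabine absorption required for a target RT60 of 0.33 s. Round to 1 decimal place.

Total absorption A₁ = 66.1·0.08 + 36.4·0.78 + 36.4·0.03 + 7.1·0.09
  = 5.288 + 28.392 + 1.092 + 0.639 = 35.411 sq m sabins.
V = 109.2 m³. Required absorption A₂ = 0.161 × 109.2 / 0.33 = 53.276 sabins.
Shortfall: 53.276 − 35.411 = 17.9 sabins.

17.9 sabins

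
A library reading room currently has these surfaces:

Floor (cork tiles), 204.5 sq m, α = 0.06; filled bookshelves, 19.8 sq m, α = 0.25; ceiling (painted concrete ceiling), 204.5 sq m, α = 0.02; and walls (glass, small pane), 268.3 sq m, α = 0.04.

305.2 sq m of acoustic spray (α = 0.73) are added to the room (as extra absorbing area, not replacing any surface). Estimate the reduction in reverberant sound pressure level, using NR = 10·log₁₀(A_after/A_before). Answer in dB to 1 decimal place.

9.0 dB

A_before = Σ Sᵢαᵢ = 204.5*0.06 + 19.8*0.25 + 204.5*0.02 + 268.3*0.04 = 32.042 sabins.
Added absorption = 305.2 × 0.73 = 222.796 sabins.
A_after = 32.042 + 222.796 = 254.838 sabins.
NR = 10·log₁₀(254.838/32.042) = 9.0 dB.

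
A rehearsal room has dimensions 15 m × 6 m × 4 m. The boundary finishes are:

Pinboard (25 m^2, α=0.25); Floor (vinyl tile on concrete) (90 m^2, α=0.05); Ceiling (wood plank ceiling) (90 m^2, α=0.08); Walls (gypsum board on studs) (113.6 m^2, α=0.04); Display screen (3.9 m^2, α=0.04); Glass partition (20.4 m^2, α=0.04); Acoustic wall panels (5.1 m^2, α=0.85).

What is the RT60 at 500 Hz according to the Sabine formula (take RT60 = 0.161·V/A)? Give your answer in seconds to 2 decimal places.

A = Σ Sᵢαᵢ = 25*0.25 + 90*0.05 + 90*0.08 + 113.6*0.04 + 3.9*0.04 + 20.4*0.04 + 5.1*0.85 = 27.801 sabins.
Room volume: 360 m³.
Sabine: RT60 = 0.161 × 360 / 27.801 = 2.08 s.

2.08 s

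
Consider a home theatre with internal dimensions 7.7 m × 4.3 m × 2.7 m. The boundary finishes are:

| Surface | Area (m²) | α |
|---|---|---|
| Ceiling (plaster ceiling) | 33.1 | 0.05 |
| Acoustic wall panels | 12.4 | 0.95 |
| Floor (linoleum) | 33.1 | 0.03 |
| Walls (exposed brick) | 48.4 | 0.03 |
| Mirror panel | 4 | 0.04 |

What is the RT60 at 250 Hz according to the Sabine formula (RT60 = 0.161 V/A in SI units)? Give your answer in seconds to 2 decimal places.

0.90 s

Summing Sᵢαᵢ: 1.655 + 11.780 + 0.993 + 1.452 + 0.160 → A = 16.040 sabins.
Room volume: 89.397 m³.
Sabine: RT60 = 0.161 × 89.397 / 16.040 = 0.90 s.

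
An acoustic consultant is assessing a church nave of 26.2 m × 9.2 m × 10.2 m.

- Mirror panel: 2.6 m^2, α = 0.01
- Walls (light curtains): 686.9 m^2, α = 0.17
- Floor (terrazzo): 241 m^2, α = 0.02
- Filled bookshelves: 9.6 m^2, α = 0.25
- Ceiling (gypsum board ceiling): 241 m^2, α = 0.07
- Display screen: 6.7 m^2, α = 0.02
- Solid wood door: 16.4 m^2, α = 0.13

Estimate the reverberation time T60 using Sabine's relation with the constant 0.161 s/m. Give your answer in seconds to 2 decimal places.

2.77 seconds

A = Σ Sᵢαᵢ = 2.6·0.01 + 686.9·0.17 + 241·0.02 + 9.6·0.25 + 241·0.07 + 6.7·0.02 + 16.4·0.13 = 143.155 sabins.
Volume V = 26.2 × 9.2 × 10.2 = 2458.608 m³.
RT60 = 0.161 · V / A = 0.161 × 2458.608 / 143.155 = 2.77 s.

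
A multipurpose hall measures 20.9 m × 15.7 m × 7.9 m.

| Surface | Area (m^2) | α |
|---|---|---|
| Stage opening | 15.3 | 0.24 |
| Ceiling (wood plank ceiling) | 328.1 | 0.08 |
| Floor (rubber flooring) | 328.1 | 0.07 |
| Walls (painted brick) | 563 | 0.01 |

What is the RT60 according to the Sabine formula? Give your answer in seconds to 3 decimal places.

Summing Sᵢαᵢ: 3.672 + 26.248 + 22.967 + 5.630 → A = 58.517 sabins.
Room volume: 2592.227 m³.
RT60 = 0.161 · V / A = 0.161 × 2592.227 / 58.517 = 7.132 s.

7.132 s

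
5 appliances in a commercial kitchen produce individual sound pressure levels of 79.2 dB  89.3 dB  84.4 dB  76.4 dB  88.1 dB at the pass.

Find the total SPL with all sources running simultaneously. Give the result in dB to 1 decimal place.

92.8 dB

Σ 10^(Lᵢ/10) = 1.899e+09.
Back to dB: 10·log₁₀ Σ = 92.8 dB.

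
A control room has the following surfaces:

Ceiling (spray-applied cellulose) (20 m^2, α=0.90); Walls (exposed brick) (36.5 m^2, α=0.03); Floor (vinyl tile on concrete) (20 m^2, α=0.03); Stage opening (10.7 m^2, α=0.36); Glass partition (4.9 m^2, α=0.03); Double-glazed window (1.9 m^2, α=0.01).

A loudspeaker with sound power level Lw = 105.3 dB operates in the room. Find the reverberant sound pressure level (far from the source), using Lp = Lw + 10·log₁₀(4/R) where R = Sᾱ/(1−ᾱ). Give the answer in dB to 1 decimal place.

96.3 dB

A = 23.713 sabins; S = 94.0 m^2.
ᾱ = 23.713/94.0 = 0.2523; R = Sᾱ/(1−ᾱ) = 23.713/(1−0.2523) = 31.715 m^2.
Lp = 105.3 + 10·log₁₀(4/31.715) = 105.3 + (-8.99) = 96.3 dB.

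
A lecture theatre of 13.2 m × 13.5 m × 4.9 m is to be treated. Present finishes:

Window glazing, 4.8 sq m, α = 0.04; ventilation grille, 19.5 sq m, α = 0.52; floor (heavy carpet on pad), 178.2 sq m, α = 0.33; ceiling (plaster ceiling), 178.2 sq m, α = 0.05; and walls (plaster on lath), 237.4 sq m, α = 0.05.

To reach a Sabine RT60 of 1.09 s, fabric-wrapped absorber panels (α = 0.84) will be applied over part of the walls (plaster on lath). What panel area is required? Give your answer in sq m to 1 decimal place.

49.4

Equivalent absorption area: A₁ = 4.8·0.04 + 19.5·0.52 + 178.2·0.33 + 178.2·0.05 + 237.4·0.05 = 89.918 sq m.
Required A₂ = 0.161·873.18/1.09 = 128.974 sabins.
ΔA needed = 128.974 − 89.918 = 39.056 sabins.
Net gain per sq m: Δα = 0.84 − 0.05 = 0.79.
Panel area = 39.056 / 0.79 = 49.4 sq m.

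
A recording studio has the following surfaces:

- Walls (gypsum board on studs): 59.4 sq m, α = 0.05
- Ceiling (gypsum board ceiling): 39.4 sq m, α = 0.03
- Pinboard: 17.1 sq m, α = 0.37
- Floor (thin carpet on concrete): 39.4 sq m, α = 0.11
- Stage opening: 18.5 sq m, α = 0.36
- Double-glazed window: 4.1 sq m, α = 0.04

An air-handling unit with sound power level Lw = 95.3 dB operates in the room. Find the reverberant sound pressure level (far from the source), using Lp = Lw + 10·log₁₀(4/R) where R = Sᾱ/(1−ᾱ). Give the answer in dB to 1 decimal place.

A = 21.637 sabins; S = 177.9 sq m.
ᾱ = 21.637/177.9 = 0.1216; R = Sᾱ/(1−ᾱ) = 21.637/(1−0.1216) = 24.632 sq m.
Lp = 95.3 + 10·log₁₀(4/24.632) = 95.3 + (-7.89) = 87.4 dB.

87.4 dB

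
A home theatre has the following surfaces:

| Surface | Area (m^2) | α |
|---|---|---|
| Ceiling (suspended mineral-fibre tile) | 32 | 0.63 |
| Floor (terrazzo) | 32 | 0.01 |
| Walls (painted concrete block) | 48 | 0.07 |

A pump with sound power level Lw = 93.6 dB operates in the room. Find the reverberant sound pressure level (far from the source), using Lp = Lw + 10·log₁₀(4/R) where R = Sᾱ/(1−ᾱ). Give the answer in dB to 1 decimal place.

A = 23.840 sabins; S = 112.0 m^2.
ᾱ = 0.2129, so room constant R = A/(1−ᾱ) = 30.288 m^2.
Lp = 93.6 + 10·log₁₀(4/30.288) = 93.6 + (-8.79) = 84.8 dB.

84.8 dB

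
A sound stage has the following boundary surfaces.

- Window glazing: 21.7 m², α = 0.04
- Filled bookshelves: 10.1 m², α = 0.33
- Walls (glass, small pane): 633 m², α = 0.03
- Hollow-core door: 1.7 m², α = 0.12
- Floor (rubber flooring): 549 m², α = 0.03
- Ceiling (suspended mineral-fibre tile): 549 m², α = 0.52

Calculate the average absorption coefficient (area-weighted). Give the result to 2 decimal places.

0.18

Total surface area S = 1764.5 m².
A = 21.7*0.04 + 10.1*0.33 + 633*0.03 + 1.7*0.12 + 549*0.03 + 549*0.52 = 325.345 sabins.
ᾱ = 325.345 / 1764.5 = 0.18.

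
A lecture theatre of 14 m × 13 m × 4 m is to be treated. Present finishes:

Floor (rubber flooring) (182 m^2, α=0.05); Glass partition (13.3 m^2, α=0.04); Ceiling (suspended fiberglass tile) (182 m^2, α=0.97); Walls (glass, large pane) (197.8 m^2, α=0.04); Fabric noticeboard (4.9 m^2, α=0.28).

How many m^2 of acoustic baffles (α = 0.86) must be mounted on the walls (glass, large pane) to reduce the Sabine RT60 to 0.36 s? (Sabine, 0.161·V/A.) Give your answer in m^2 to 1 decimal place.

Total absorption A₁ = 182*0.05 + 13.3*0.04 + 182*0.97 + 197.8*0.04 + 4.9*0.28
  = 9.100 + 0.532 + 176.540 + 7.912 + 1.372 = 195.456 m^2 sabins.
V = 728 m³. Target absorption A₂ = 0.161 × 728 / 0.36 = 325.578 sabins.
Absorption to add: 325.578 − 195.456 = 130.122 sabins.
Each m^2 of panel replacing the walls (glass, large pane) adds (0.86 − 0.04) = 0.82 sabins.
Panel area = 130.122 / 0.82 = 158.7 m^2.

158.7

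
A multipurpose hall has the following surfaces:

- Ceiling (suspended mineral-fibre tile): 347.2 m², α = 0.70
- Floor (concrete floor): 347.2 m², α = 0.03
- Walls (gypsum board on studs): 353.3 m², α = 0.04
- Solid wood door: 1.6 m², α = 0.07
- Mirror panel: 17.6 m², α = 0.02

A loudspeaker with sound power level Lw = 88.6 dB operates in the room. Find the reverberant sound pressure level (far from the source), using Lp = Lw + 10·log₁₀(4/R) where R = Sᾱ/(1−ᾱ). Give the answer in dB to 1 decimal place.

Σ(Sᵢαᵢ) = 347.2×0.70 + 347.2×0.03 + 353.3×0.04 + 1.6×0.07 + 17.6×0.02 = 268.052; total area S = 1066.9 m².
ᾱ = 0.2512, so room constant R = A/(1−ᾱ) = 357.975 m².
Lp = Lw + 10 log₁₀(4/R) = 88.6 -19.52 = 69.1 dB.

69.1 dB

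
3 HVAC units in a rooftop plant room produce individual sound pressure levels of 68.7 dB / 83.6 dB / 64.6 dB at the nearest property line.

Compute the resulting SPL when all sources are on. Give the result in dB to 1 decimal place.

83.8 dB

Converting to relative power and adding: 10^(68.7/10) + 10^(83.6/10) + 10^(64.6/10) = 2.394e+08.
Back to dB: 10·log₁₀ Σ = 83.8 dB.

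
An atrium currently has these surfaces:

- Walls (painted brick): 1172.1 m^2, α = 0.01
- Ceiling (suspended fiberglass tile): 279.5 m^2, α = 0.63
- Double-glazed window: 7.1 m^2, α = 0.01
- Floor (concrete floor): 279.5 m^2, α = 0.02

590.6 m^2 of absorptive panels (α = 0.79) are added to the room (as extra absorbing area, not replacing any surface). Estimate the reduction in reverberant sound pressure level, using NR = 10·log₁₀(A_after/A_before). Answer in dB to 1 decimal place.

5.3 dB

A_before = Σ Sᵢαᵢ = 1172.1*0.01 + 279.5*0.63 + 7.1*0.01 + 279.5*0.02 = 193.467 sabins.
Treatment contributes 590.6·0.79 = 466.574 sabins.
A_after = 193.467 + 466.574 = 660.041 sabins.
Reduction = 10 log₁₀(A_after/A_before) = 10 log₁₀(3.4116) = 5.3 dB.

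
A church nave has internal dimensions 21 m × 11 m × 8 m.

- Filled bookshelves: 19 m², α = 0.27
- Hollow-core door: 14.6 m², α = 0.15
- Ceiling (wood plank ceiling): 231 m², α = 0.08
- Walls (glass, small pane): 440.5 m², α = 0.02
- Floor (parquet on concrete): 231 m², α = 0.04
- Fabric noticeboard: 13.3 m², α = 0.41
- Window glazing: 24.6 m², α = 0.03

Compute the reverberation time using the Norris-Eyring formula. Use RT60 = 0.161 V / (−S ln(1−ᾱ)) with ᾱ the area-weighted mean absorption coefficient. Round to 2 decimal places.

Total surface area S = 19 + 14.6 + 231 + 440.5 + 231 + 13.3 + 24.6 = 974.0 m².
Σ(Sᵢαᵢ) = 19×0.27 + 14.6×0.15 + 231×0.08 + 440.5×0.02 + 231×0.04 + 13.3×0.41 + 24.6×0.03 = 50.041.
Mean coefficient ᾱ = A/S = 0.0514.
−S·ln(1−ᾱ) = −974.0 × ln(1 − 0.0514) = 51.396.
V = 21 × 11 × 8 = 1848 m³.
RT60 = 0.161 × 1848 / 51.396 = 5.79 s.

5.79 seconds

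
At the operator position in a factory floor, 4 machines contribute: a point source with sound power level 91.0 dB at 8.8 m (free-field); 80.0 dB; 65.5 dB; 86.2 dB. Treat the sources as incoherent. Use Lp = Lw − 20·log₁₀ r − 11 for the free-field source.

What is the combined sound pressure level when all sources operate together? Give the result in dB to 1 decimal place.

Source at 8.8 m: Lp = 91.0 − 20·log₁₀(8.8) − 11 = 61.1 dB.
Converting to relative power and adding: 10^(61.1/10) + 10^(80.0/10) + 10^(65.5/10) + 10^(86.2/10) = 5.217e+08.
L_total = 10·log₁₀(5.217e+08) = 87.2 dB.

87.2 dB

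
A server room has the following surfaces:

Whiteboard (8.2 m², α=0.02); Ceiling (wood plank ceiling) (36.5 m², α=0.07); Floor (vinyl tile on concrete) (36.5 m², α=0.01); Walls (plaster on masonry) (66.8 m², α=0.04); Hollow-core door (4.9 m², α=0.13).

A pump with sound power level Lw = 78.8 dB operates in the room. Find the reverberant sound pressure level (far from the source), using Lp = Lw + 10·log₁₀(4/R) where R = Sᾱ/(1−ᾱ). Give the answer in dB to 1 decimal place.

76.6 dB

A = 6.393 sabins; S = 152.9 m².
ᾱ = 6.393/152.9 = 0.0418; R = Sᾱ/(1−ᾱ) = 6.393/(1−0.0418) = 6.672 m².
Lp = 78.8 + 10·log₁₀(4/6.672) = 78.8 + (-2.22) = 76.6 dB.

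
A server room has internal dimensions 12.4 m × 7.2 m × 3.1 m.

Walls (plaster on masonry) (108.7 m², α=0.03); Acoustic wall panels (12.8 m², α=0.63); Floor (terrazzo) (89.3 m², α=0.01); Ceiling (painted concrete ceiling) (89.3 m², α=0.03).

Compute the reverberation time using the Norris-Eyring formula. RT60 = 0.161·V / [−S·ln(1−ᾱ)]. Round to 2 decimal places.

Total surface area S = 108.7 + 12.8 + 89.3 + 89.3 = 300.1 m².
Σ(Sᵢαᵢ) = 108.7×0.03 + 12.8×0.63 + 89.3×0.01 + 89.3×0.03 = 14.897.
Mean coefficient ᾱ = A/S = 0.0496.
Eyring denominator: −S ln(1−ᾱ) = 15.267.
V = 12.4 × 7.2 × 3.1 = 276.768 m³.
T = 0.161·V/[−S·ln(1−ᾱ)] = 0.161·276.768/15.267 = 2.92 s.

2.92 s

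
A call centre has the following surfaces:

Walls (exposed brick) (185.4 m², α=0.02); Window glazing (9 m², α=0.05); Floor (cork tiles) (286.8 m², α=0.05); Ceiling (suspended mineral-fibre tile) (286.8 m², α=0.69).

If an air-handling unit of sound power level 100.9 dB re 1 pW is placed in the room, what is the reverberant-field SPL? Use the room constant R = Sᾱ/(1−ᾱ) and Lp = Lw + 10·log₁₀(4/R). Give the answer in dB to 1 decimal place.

Σ(Sᵢαᵢ) = 185.4·0.02 + 9·0.05 + 286.8·0.05 + 286.8·0.69 = 216.390; total area S = 768.0 m².
ᾱ = 216.390/768.0 = 0.2818; R = Sᾱ/(1−ᾱ) = 216.390/(1−0.2818) = 301.295 m².
Lp = 100.9 + 10·log₁₀(4/301.295) = 100.9 + (-18.77) = 82.1 dB.

82.1 dB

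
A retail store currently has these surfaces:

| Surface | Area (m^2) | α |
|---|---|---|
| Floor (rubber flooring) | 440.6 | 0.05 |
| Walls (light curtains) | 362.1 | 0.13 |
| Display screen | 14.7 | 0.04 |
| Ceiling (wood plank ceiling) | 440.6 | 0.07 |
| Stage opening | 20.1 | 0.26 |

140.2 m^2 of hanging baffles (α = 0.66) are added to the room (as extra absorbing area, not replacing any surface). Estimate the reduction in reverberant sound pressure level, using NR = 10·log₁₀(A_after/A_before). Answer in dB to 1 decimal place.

A_before = Σ Sᵢαᵢ = 440.6*0.05 + 362.1*0.13 + 14.7*0.04 + 440.6*0.07 + 20.1*0.26 = 105.759 sabins.
Treatment contributes 140.2·0.66 = 92.532 sabins.
A_after = 105.759 + 92.532 = 198.291 sabins.
Reduction = 10 log₁₀(A_after/A_before) = 10 log₁₀(1.8749) = 2.7 dB.

2.7 dB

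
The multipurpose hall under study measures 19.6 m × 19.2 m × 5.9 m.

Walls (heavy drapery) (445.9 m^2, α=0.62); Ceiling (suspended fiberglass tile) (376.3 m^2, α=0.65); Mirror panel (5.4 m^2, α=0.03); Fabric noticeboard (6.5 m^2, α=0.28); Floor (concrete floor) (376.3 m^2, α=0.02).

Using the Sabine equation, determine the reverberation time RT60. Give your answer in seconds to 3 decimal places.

0.674 s

A = Σ Sᵢαᵢ = 445.9*0.62 + 376.3*0.65 + 5.4*0.03 + 6.5*0.28 + 376.3*0.02 = 530.561 sabins.
Volume V = 19.6 × 19.2 × 5.9 = 2220.288 m³.
RT60 = 0.161 · V / A = 0.161 × 2220.288 / 530.561 = 0.674 s.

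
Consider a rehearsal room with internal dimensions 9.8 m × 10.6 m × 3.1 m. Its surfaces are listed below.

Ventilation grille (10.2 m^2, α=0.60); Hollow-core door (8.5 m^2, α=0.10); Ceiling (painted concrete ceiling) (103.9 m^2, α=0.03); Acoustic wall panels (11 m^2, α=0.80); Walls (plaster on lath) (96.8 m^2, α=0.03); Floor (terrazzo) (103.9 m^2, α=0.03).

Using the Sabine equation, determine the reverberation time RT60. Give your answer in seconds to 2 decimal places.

2.08 sec

Equivalent absorption area: A = 10.2×0.60 + 8.5×0.10 + 103.9×0.03 + 11×0.80 + 96.8×0.03 + 103.9×0.03 = 24.908 m^2.
V = 9.8·10.6·3.1 = 322.028 m³.
T = 0.161 V/A = 0.161·322.028/24.908 = 2.08 s.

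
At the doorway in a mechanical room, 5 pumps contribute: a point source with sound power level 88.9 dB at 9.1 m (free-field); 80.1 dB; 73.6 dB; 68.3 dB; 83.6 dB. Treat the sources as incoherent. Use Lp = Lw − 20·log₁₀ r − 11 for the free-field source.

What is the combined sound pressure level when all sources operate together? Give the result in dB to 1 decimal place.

85.6 dB

Source at 9.1 m: Lp = 88.9 − 20·log₁₀(9.1) − 11 = 58.7 dB.
Converting to relative power and adding: 10^(58.7/10) + 10^(80.1/10) + 10^(73.6/10) + 10^(68.3/10) + 10^(83.6/10) = 3.618e+08.
L_total = 10·log₁₀(3.618e+08) = 85.6 dB.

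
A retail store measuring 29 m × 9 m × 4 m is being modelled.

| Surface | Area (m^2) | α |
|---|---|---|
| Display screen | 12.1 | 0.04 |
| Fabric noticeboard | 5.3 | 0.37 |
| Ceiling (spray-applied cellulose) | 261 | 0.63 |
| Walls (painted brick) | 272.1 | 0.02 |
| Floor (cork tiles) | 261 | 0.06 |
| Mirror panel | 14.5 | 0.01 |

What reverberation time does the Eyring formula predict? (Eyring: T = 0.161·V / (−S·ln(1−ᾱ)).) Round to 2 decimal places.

0.79 s

Total surface area S = 12.1 + 5.3 + 261 + 272.1 + 261 + 14.5 = 826.0 m^2.
Absorption A = 12.1·0.04 + 5.3·0.37 + 261·0.63 + 272.1·0.02 + 261·0.06 + 14.5·0.01 = 188.122 sabins.
ᾱ = 188.122 / 826.0 = 0.2278.
−S·ln(1−ᾱ) = −826.0 × ln(1 − 0.2278) = 213.531.
V = 29 × 9 × 4 = 1044 m³.
RT60 = 0.161 × 1044 / 213.531 = 0.79 s.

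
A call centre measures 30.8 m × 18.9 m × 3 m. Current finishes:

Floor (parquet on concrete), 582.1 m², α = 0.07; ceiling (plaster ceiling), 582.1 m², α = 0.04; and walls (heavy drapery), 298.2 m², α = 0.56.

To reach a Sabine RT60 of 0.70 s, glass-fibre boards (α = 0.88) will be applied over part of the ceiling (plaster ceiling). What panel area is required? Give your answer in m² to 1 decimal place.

203.1

A₁ = Σ Sᵢαᵢ = 582.1×0.07 + 582.1×0.04 + 298.2×0.56 = 231.023 sabins.
Required A₂ = 0.161·1746.36/0.70 = 401.663 sabins.
Absorption to add: 401.663 − 231.023 = 170.640 sabins.
Net gain per m²: Δα = 0.88 − 0.04 = 0.84.
Area = ΔA/Δα = 170.640/0.84 = 203.1 m².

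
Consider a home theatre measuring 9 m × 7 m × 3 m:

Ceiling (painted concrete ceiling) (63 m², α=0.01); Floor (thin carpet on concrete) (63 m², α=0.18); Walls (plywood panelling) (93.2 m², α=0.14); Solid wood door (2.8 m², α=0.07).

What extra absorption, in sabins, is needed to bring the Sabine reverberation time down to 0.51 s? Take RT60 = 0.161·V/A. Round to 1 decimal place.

34.5 sabins

Summing Sᵢαᵢ: 0.630 + 11.340 + 13.048 + 0.196 → A₁ = 25.214 sabins.
V = 189 m³. Required absorption A₂ = 0.161 × 189 / 0.51 = 59.665 sabins.
ΔA = A₂ − A₁ = 59.665 − 25.214 = 34.5 sabins.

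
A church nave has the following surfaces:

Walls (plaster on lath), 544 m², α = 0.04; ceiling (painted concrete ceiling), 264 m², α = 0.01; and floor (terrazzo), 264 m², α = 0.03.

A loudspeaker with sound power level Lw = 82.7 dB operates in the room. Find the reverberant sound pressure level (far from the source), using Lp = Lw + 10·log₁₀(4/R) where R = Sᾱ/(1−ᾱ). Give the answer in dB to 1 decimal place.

Σ(Sᵢαᵢ) = 544×0.04 + 264×0.01 + 264×0.03 = 32.320; total area S = 1072.0 m².
ᾱ = 0.0301, so room constant R = A/(1−ᾱ) = 33.323 m².
Lp = 82.7 + 10·log₁₀(4/33.323) = 82.7 + (-9.21) = 73.5 dB.

73.5 dB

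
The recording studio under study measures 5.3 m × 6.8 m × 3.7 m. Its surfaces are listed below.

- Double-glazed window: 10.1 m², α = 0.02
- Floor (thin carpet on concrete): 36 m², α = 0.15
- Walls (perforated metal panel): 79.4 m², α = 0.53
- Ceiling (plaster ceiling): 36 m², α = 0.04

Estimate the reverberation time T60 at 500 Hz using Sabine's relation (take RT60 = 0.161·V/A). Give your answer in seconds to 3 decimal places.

0.437 s

Summing Sᵢαᵢ: 0.202 + 5.400 + 42.082 + 1.440 → A = 49.124 sabins.
Volume V = 5.3 × 6.8 × 3.7 = 133.348 m³.
Sabine: RT60 = 0.161 × 133.348 / 49.124 = 0.437 s.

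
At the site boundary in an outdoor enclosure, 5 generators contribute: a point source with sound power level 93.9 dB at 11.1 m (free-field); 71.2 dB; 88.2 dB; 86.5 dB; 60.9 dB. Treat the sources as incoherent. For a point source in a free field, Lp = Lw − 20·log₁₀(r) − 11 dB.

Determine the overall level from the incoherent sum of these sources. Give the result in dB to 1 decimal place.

90.5 dB

Source at 11.1 m: Lp = 93.9 − 20·log₁₀(11.1) − 11 = 62.0 dB.
Σ 10^(Lᵢ/10) = 1.123e+09.
L_total = 10·log₁₀(1.123e+09) = 90.5 dB.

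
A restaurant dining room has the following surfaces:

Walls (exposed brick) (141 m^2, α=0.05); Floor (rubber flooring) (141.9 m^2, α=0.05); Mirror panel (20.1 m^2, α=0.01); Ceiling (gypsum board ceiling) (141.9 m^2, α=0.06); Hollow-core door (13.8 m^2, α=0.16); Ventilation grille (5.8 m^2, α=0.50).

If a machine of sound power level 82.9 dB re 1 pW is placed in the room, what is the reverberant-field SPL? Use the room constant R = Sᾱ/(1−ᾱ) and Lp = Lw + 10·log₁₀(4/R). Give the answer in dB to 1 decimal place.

Σ(Sᵢαᵢ) = 141·0.05 + 141.9·0.05 + 20.1·0.01 + 141.9·0.06 + 13.8·0.16 + 5.8·0.50 = 27.968; total area S = 464.5 m^2.
ᾱ = 0.0602, so room constant R = A/(1−ᾱ) = 29.760 m^2.
Lp = Lw + 10 log₁₀(4/R) = 82.9 -8.72 = 74.2 dB.

74.2 dB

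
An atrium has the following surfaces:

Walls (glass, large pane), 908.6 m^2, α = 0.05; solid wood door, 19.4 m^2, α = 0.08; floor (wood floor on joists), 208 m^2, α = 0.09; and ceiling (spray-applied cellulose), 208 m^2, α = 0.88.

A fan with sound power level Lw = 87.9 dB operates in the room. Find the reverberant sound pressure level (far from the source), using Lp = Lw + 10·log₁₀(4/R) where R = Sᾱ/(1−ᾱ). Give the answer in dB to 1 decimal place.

69.1 dB

Σ(Sᵢαᵢ) = 908.6×0.05 + 19.4×0.08 + 208×0.09 + 208×0.88 = 248.742; total area S = 1344.0 m^2.
ᾱ = 248.742/1344.0 = 0.1851; R = Sᾱ/(1−ᾱ) = 248.742/(1−0.1851) = 305.242 m^2.
Lp = 87.9 + 10·log₁₀(4/305.242) = 87.9 + (-18.83) = 69.1 dB.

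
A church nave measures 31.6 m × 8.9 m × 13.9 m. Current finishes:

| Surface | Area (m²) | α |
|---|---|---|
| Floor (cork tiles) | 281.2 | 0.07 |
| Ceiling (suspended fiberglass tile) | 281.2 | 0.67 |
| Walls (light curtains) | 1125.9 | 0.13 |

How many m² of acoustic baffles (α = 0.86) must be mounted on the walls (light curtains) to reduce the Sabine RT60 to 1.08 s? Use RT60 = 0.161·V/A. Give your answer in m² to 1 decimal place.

Summing Sᵢαᵢ: 19.684 + 188.404 + 146.367 → A₁ = 354.455 sabins.
V = 3909.236 m³. Target absorption A₂ = 0.161 × 3909.236 / 1.08 = 582.766 sabins.
Absorption to add: 582.766 − 354.455 = 228.311 sabins.
Each m² of panel replacing the walls (light curtains) adds (0.86 − 0.13) = 0.73 sabins.
Area = ΔA/Δα = 228.311/0.73 = 312.8 m².

312.8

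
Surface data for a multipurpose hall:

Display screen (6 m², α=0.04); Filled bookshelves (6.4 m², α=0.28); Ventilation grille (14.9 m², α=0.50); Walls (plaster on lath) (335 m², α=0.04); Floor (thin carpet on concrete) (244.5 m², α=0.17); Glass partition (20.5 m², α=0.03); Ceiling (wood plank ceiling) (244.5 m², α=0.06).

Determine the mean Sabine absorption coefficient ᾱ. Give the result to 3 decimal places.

0.091

S = Σ Sᵢ = 6 + 6.4 + 14.9 + 335 + 244.5 + 20.5 + 244.5 = 871.8 m².
A = 6×0.04 + 6.4×0.28 + 14.9×0.50 + 335×0.04 + 244.5×0.17 + 20.5×0.03 + 244.5×0.06 = 79.732 sabins.
ᾱ = 79.732 / 871.8 = 0.091.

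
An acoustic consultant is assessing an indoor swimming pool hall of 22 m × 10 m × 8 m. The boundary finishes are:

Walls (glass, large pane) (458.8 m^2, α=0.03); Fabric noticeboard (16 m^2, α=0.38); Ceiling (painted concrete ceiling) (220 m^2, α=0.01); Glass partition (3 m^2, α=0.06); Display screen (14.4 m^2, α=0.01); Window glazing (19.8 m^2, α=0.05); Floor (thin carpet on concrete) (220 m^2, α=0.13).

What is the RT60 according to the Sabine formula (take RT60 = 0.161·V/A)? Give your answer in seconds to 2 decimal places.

Summing Sᵢαᵢ: 13.764 + 6.080 + 2.200 + 0.180 + 0.144 + 0.990 + 28.600 → A = 51.958 sabins.
Volume V = 22 × 10 × 8 = 1760 m³.
Sabine: RT60 = 0.161 × 1760 / 51.958 = 5.45 s.

5.45 s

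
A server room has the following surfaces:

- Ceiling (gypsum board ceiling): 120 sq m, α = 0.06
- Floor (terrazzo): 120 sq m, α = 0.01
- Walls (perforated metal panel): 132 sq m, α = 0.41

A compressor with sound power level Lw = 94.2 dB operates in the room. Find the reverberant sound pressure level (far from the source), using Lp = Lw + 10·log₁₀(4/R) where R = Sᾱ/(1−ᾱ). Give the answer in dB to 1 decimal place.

81.5 dB

Σ(Sᵢαᵢ) = 120×0.06 + 120×0.01 + 132×0.41 = 62.520; total area S = 372.0 sq m.
ᾱ = 0.1681, so room constant R = A/(1−ᾱ) = 75.153 sq m.
Lp = Lw + 10 log₁₀(4/R) = 94.2 -12.74 = 81.5 dB.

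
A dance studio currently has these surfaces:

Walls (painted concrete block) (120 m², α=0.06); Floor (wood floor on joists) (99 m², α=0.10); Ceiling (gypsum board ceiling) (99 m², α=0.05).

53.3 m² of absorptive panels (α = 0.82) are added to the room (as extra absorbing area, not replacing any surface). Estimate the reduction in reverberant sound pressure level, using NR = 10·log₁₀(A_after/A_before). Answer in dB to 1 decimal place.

4.7 dB

Equivalent absorption area: A_before = 120×0.06 + 99×0.10 + 99×0.05 = 22.050 m².
Added absorption = 53.3 × 0.82 = 43.706 sabins.
New total A_after = 65.756 sabins.
NR = 10·log₁₀(65.756/22.050) = 4.7 dB.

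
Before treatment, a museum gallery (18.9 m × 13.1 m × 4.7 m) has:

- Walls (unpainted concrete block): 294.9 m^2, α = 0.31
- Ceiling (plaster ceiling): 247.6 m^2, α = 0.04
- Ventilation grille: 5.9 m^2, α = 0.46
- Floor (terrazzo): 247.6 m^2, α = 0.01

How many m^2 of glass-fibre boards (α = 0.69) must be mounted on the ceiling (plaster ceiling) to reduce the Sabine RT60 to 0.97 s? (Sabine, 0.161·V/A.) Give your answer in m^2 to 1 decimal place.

133.3

Equivalent absorption area: A₁ = 294.9*0.31 + 247.6*0.04 + 5.9*0.46 + 247.6*0.01 = 106.513 m^2.
V = 1163.673 m³. Target absorption A₂ = 0.161 × 1163.673 / 0.97 = 193.146 sabins.
ΔA needed = 193.146 − 106.513 = 86.633 sabins.
Net gain per m^2: Δα = 0.69 − 0.04 = 0.65.
Area = ΔA/Δα = 86.633/0.65 = 133.3 m^2.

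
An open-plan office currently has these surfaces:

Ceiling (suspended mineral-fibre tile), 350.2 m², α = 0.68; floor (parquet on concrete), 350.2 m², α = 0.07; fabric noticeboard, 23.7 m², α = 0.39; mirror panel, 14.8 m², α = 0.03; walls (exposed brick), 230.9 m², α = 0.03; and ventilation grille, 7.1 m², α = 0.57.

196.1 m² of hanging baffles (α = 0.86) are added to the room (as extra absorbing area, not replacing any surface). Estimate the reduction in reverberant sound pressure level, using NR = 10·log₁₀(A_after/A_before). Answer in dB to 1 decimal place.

Summing Sᵢαᵢ: 238.136 + 24.514 + 9.243 + 0.444 + 6.927 + 4.047 → A_before = 283.311 sabins.
Treatment contributes 196.1·0.86 = 168.646 sabins.
A_after = 283.311 + 168.646 = 451.957 sabins.
Reduction = 10 log₁₀(A_after/A_before) = 10 log₁₀(1.5953) = 2.0 dB.

2.0 dB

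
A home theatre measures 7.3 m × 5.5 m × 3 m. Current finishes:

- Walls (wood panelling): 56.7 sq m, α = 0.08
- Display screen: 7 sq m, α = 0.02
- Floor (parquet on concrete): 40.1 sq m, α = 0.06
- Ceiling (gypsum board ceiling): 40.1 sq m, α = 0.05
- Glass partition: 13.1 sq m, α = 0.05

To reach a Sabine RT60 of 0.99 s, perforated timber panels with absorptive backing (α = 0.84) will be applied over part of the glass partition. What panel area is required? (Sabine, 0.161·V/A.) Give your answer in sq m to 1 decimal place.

Total absorption A₁ = 56.7·0.08 + 7·0.02 + 40.1·0.06 + 40.1·0.05 + 13.1·0.05
  = 4.536 + 0.140 + 2.406 + 2.005 + 0.655 = 9.742 sq m sabins.
Required A₂ = 0.161·120.45/0.99 = 19.588 sabins.
Absorption to add: 19.588 − 9.742 = 9.846 sabins.
Each sq m of panel replacing the glass partition adds (0.84 − 0.05) = 0.79 sabins.
Area = ΔA/Δα = 9.846/0.79 = 12.5 sq m.

12.5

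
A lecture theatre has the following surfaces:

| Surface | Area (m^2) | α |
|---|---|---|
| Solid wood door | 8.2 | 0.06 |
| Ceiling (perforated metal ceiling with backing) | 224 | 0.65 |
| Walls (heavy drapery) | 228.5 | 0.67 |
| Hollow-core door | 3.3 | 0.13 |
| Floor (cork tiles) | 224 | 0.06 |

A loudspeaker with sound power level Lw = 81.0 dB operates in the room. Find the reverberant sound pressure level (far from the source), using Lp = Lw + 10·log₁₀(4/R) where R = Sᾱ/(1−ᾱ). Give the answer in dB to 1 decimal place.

Σ(Sᵢαᵢ) = 8.2·0.06 + 224·0.65 + 228.5·0.67 + 3.3·0.13 + 224·0.06 = 313.056; total area S = 688.0 m^2.
ᾱ = 313.056/688.0 = 0.4550; R = Sᾱ/(1−ᾱ) = 313.056/(1−0.4550) = 574.415 m^2.
Lp = Lw + 10 log₁₀(4/R) = 81.0 -21.57 = 59.4 dB.

59.4 dB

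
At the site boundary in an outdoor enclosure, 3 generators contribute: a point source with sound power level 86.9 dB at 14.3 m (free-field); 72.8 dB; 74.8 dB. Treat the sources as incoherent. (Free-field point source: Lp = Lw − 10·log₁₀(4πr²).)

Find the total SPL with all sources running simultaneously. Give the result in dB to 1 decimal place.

Source at 14.3 m: Lp = 86.9 − 10·log₁₀(4π·14.3²) = 86.9 − 10·log₁₀(2569.697) = 52.8 dB.
Σ 10^(Lᵢ/10) = 4.944e+07.
Back to dB: 10·log₁₀ Σ = 76.9 dB.

76.9 dB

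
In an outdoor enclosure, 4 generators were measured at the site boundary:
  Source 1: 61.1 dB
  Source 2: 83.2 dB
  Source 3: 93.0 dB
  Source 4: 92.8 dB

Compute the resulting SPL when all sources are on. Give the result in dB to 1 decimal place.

96.1 dB

Converting to relative power and adding: 10^(61.1/10) + 10^(83.2/10) + 10^(93.0/10) + 10^(92.8/10) = 4.111e+09.
Back to dB: 10·log₁₀ Σ = 96.1 dB.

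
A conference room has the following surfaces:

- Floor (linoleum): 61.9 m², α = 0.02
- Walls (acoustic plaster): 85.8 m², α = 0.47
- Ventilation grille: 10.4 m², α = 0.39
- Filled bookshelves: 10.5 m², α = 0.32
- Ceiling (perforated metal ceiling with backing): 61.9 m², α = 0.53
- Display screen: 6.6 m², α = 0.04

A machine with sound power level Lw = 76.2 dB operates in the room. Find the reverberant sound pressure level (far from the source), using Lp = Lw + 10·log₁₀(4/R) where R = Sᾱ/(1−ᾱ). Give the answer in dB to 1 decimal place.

Σ(Sᵢαᵢ) = 61.9·0.02 + 85.8·0.47 + 10.4·0.39 + 10.5·0.32 + 61.9·0.53 + 6.6·0.04 = 82.051; total area S = 237.1 m².
ᾱ = 0.3461, so room constant R = A/(1−ᾱ) = 125.479 m².
Lp = 76.2 + 10·log₁₀(4/125.479) = 76.2 + (-14.97) = 61.2 dB.

61.2 dB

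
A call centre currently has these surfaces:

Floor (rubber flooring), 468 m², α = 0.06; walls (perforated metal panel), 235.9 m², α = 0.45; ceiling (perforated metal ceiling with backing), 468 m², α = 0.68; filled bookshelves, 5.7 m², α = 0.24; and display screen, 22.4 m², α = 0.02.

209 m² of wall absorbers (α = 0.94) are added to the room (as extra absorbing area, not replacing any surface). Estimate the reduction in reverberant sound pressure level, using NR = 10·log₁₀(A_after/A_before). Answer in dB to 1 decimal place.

A_before = Σ Sᵢαᵢ = 468×0.06 + 235.9×0.45 + 468×0.68 + 5.7×0.24 + 22.4×0.02 = 454.291 sabins.
Added absorption = 209 × 0.94 = 196.460 sabins.
New total A_after = 650.751 sabins.
NR = 10·log₁₀(650.751/454.291) = 1.6 dB.

1.6 dB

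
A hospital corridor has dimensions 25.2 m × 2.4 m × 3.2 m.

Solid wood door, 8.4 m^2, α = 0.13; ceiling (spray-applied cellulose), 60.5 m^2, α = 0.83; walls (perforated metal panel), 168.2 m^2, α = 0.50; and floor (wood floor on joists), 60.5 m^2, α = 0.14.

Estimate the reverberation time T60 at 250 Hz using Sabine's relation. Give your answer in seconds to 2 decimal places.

Equivalent absorption area: A = 8.4×0.13 + 60.5×0.83 + 168.2×0.50 + 60.5×0.14 = 143.877 m^2.
Room volume: 193.536 m³.
RT60 = 0.161 · V / A = 0.161 × 193.536 / 143.877 = 0.22 s.

0.22 s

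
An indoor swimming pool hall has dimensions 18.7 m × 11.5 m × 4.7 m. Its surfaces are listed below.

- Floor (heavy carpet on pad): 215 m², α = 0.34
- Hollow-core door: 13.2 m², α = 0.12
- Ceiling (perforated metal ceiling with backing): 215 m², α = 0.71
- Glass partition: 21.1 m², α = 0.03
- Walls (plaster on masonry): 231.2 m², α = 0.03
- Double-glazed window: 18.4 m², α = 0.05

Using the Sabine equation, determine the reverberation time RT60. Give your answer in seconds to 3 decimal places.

Total absorption A = 215×0.34 + 13.2×0.12 + 215×0.71 + 21.1×0.03 + 231.2×0.03 + 18.4×0.05
  = 73.100 + 1.584 + 152.650 + 0.633 + 6.936 + 0.920 = 235.823 m² sabins.
V = 18.7·11.5·4.7 = 1010.735 m³.
T = 0.161 V/A = 0.161·1010.735/235.823 = 0.690 s.

0.690 s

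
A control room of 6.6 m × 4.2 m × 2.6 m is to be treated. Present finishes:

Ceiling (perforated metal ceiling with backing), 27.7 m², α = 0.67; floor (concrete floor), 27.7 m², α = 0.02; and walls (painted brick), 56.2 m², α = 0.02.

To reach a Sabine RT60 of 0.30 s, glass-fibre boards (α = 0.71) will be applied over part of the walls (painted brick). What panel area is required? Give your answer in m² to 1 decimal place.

Total absorption A₁ = 27.7·0.67 + 27.7·0.02 + 56.2·0.02
  = 18.559 + 0.554 + 1.124 = 20.237 m² sabins.
Required A₂ = 0.161·72.072/0.30 = 38.679 sabins.
ΔA needed = 38.679 − 20.237 = 18.442 sabins.
Each m² of panel replacing the walls (painted brick) adds (0.71 − 0.02) = 0.69 sabins.
Area = ΔA/Δα = 18.442/0.69 = 26.7 m².

26.7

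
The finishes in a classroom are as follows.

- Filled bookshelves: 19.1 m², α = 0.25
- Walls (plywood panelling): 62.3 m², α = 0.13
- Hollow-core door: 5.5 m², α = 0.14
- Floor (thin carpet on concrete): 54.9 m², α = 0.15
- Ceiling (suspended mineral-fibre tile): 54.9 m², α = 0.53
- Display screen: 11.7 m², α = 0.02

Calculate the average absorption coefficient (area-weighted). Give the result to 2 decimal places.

0.25

Total surface area S = 208.4 m².
Weighted sum Σ Sα = 51.210.
ᾱ = A/S = 0.25.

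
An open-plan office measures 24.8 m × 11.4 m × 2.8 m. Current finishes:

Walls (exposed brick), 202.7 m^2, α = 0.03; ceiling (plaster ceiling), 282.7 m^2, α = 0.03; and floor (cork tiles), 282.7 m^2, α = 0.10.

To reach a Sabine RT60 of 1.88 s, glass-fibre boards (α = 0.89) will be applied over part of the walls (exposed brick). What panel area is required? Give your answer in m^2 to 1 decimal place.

29.0

Equivalent absorption area: A₁ = 202.7×0.03 + 282.7×0.03 + 282.7×0.10 = 42.832 m^2.
V = 791.616 m³. Target absorption A₂ = 0.161 × 791.616 / 1.88 = 67.793 sabins.
Absorption to add: 67.793 − 42.832 = 24.961 sabins.
Net gain per m^2: Δα = 0.89 − 0.03 = 0.86.
Area = ΔA/Δα = 24.961/0.86 = 29.0 m^2.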